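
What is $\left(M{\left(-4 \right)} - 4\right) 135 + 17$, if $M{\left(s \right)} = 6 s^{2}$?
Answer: $12437$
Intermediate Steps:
$\left(M{\left(-4 \right)} - 4\right) 135 + 17 = \left(6 \left(-4\right)^{2} - 4\right) 135 + 17 = \left(6 \cdot 16 - 4\right) 135 + 17 = \left(96 - 4\right) 135 + 17 = 92 \cdot 135 + 17 = 12420 + 17 = 12437$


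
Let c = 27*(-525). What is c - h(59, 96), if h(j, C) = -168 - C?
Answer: -13911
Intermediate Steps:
c = -14175
c - h(59, 96) = -14175 - (-168 - 1*96) = -14175 - (-168 - 96) = -14175 - 1*(-264) = -14175 + 264 = -13911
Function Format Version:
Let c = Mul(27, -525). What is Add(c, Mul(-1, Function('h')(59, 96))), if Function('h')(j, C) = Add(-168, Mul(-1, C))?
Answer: -13911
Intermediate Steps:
c = -14175
Add(c, Mul(-1, Function('h')(59, 96))) = Add(-14175, Mul(-1, Add(-168, Mul(-1, 96)))) = Add(-14175, Mul(-1, Add(-168, -96))) = Add(-14175, Mul(-1, -264)) = Add(-14175, 264) = -13911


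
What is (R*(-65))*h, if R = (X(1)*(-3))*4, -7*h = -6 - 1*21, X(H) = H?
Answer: 21060/7 ≈ 3008.6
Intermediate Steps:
h = 27/7 (h = -(-6 - 1*21)/7 = -(-6 - 21)/7 = -⅐*(-27) = 27/7 ≈ 3.8571)
R = -12 (R = (1*(-3))*4 = -3*4 = -12)
(R*(-65))*h = -12*(-65)*(27/7) = 780*(27/7) = 21060/7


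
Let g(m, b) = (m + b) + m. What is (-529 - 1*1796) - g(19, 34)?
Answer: -2397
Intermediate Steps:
g(m, b) = b + 2*m (g(m, b) = (b + m) + m = b + 2*m)
(-529 - 1*1796) - g(19, 34) = (-529 - 1*1796) - (34 + 2*19) = (-529 - 1796) - (34 + 38) = -2325 - 1*72 = -2325 - 72 = -2397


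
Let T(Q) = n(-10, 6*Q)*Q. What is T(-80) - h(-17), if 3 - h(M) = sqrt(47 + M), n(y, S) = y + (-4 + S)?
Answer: 39517 + sqrt(30) ≈ 39523.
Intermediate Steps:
n(y, S) = -4 + S + y
h(M) = 3 - sqrt(47 + M)
T(Q) = Q*(-14 + 6*Q) (T(Q) = (-4 + 6*Q - 10)*Q = (-14 + 6*Q)*Q = Q*(-14 + 6*Q))
T(-80) - h(-17) = 2*(-80)*(-7 + 3*(-80)) - (3 - sqrt(47 - 17)) = 2*(-80)*(-7 - 240) - (3 - sqrt(30)) = 2*(-80)*(-247) + (-3 + sqrt(30)) = 39520 + (-3 + sqrt(30)) = 39517 + sqrt(30)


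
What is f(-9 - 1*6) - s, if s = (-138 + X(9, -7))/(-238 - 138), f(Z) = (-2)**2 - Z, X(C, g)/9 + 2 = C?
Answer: 7069/376 ≈ 18.801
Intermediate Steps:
X(C, g) = -18 + 9*C
f(Z) = 4 - Z
s = 75/376 (s = (-138 + (-18 + 9*9))/(-238 - 138) = (-138 + (-18 + 81))/(-376) = (-138 + 63)*(-1/376) = -75*(-1/376) = 75/376 ≈ 0.19947)
f(-9 - 1*6) - s = (4 - (-9 - 1*6)) - 1*75/376 = (4 - (-9 - 6)) - 75/376 = (4 - 1*(-15)) - 75/376 = (4 + 15) - 75/376 = 19 - 75/376 = 7069/376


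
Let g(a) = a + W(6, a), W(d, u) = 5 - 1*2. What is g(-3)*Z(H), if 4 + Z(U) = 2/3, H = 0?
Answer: 0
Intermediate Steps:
W(d, u) = 3 (W(d, u) = 5 - 2 = 3)
g(a) = 3 + a (g(a) = a + 3 = 3 + a)
Z(U) = -10/3 (Z(U) = -4 + 2/3 = -10/3)
g(-3)*Z(H) = (3 - 3)*(-10/3) = 0*(-10/3) = 0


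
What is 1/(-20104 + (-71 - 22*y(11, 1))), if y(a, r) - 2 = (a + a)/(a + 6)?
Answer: -17/344207 ≈ -4.9389e-5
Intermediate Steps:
y(a, r) = 2 + 2*a/(6 + a) (y(a, r) = 2 + (a + a)/(a + 6) = 2 + (2*a)/(6 + a) = 2 + 2*a/(6 + a))
1/(-20104 + (-71 - 22*y(11, 1))) = 1/(-20104 + (-71 - 88*(3 + 11)/(6 + 11))) = 1/(-20104 + (-71 - 88*14/17)) = 1/(-20104 + (-71 - 22*56/17)) = 1/(-20104 + (-71 - 1232/17)) = 1/(-20104 - 2439/17) = 1/(-344207/17) = -17/344207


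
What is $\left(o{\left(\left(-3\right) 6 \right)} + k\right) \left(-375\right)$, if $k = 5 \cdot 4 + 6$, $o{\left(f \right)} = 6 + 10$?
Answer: $-15750$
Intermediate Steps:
$o{\left(f \right)} = 16$
$k = 26$ ($k = 20 + 6 = 26$)
$\left(o{\left(\left(-3\right) 6 \right)} + k\right) \left(-375\right) = \left(16 + 26\right) \left(-375\right) = 42 \left(-375\right) = -15750$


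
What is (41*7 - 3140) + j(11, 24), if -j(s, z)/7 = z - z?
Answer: -2853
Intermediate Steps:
j(s, z) = 0 (j(s, z) = -7*(z - z) = -7*0 = 0)
(41*7 - 3140) + j(11, 24) = (41*7 - 3140) + 0 = (287 - 3140) + 0 = -2853 + 0 = -2853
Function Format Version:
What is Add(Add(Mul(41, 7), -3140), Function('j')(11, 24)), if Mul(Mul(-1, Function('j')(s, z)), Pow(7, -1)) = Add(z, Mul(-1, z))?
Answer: -2853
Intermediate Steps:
Function('j')(s, z) = 0 (Function('j')(s, z) = Mul(-7, Add(z, Mul(-1, z))) = Mul(-7, 0) = 0)
Add(Add(Mul(41, 7), -3140), Function('j')(11, 24)) = Add(Add(Mul(41, 7), -3140), 0) = Add(Add(287, -3140), 0) = Add(-2853, 0) = -2853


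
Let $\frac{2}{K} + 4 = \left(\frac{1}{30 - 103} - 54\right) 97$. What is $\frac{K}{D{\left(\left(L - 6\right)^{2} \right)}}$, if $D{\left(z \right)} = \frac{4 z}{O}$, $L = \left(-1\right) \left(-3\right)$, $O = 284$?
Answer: $- \frac{10366}{3444867} \approx -0.0030091$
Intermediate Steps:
$L = 3$
$D{\left(z \right)} = \frac{z}{71}$ ($D{\left(z \right)} = \frac{4 z}{284} = 4 z \frac{1}{284} = \frac{z}{71}$)
$K = - \frac{146}{382763}$ ($K = \frac{2}{-4 + \left(\frac{1}{30 - 103} - 54\right) 97} = \frac{2}{-4 + \left(\frac{1}{-73} - 54\right) 97} = \frac{2}{-4 + \left(- \frac{1}{73} - 54\right) 97} = \frac{2}{-4 - \frac{382471}{73}} = \frac{2}{- \frac{382763}{73}} = 2 \left(- \frac{73}{382763}\right) = - \frac{146}{382763} \approx -0.00038144$)
$\frac{K}{D{\left(\left(L - 6\right)^{2} \right)}} = - \frac{146}{382763 \frac{\left(3 - 6\right)^{2}}{71}} = - \frac{146}{382763 \frac{\left(-3\right)^{2}}{71}} = - \frac{146}{382763 \cdot \frac{1}{71} \cdot 9} = - \frac{146}{382763 \cdot \frac{9}{71}} = \left(- \frac{146}{382763}\right) \frac{71}{9} = - \frac{10366}{3444867}$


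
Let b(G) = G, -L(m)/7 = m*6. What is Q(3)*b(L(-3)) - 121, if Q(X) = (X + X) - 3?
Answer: 257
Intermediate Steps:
L(m) = -42*m (L(m) = -7*m*6 = -42*m)
Q(X) = -3 + 2*X (Q(X) = 2*X - 3 = -3 + 2*X)
Q(3)*b(L(-3)) - 121 = (-3 + 2*3)*(-42*(-3)) - 121 = (-3 + 6)*126 - 121 = 3*126 - 121 = 378 - 121 = 257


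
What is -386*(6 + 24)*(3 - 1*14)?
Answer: 127380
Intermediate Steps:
-386*(6 + 24)*(3 - 1*14) = -11580*(3 - 14) = -11580*(-11) = -386*(-330) = 127380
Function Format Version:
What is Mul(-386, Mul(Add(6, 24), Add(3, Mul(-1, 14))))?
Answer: 127380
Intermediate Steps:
Mul(-386, Mul(Add(6, 24), Add(3, Mul(-1, 14)))) = Mul(-386, Mul(30, Add(3, -14))) = Mul(-386, Mul(30, -11)) = Mul(-386, -330) = 127380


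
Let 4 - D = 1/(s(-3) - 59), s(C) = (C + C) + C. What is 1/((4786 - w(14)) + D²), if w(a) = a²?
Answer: 4624/21298689 ≈ 0.00021710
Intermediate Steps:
s(C) = 3*C (s(C) = 2*C + C = 3*C)
D = 273/68 (D = 4 - 1/(3*(-3) - 59) = 4 - 1/(-9 - 59) = 4 - 1/(-68) = 4 - 1*(-1/68) = 4 + 1/68 = 273/68 ≈ 4.0147)
1/((4786 - w(14)) + D²) = 1/((4786 - 1*14²) + (273/68)²) = 1/((4786 - 1*196) + 74529/4624) = 1/((4786 - 196) + 74529/4624) = 1/(4590 + 74529/4624) = 1/(21298689/4624) = 4624/21298689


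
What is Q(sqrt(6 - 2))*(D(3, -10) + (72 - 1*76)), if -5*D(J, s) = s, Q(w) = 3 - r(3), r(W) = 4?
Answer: 2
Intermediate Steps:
Q(w) = -1 (Q(w) = 3 - 1*4 = 3 - 4 = -1)
D(J, s) = -s/5
Q(sqrt(6 - 2))*(D(3, -10) + (72 - 1*76)) = -(-1/5*(-10) + (72 - 1*76)) = -(2 + (72 - 76)) = -(2 - 4) = -1*(-2) = 2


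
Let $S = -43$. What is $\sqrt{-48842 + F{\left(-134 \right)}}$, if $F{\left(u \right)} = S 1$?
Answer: $i \sqrt{48885} \approx 221.1 i$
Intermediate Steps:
$F{\left(u \right)} = -43$ ($F{\left(u \right)} = \left(-43\right) 1 = -43$)
$\sqrt{-48842 + F{\left(-134 \right)}} = \sqrt{-48842 - 43} = \sqrt{-48885} = i \sqrt{48885}$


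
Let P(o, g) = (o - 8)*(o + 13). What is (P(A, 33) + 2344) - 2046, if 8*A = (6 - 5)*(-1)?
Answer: 12377/64 ≈ 193.39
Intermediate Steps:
A = -⅛ (A = ((6 - 5)*(-1))/8 = (1*(-1))/8 = (⅛)*(-1) = -⅛ ≈ -0.12500)
P(o, g) = (-8 + o)*(13 + o)
(P(A, 33) + 2344) - 2046 = ((-104 + (-⅛)² + 5*(-⅛)) + 2344) - 2046 = ((-104 + 1/64 - 5/8) + 2344) - 2046 = (-6695/64 + 2344) - 2046 = 143321/64 - 2046 = 12377/64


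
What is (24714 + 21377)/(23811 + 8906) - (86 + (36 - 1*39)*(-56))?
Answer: -8264027/32717 ≈ -252.59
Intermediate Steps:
(24714 + 21377)/(23811 + 8906) - (86 + (36 - 1*39)*(-56)) = 46091/32717 - (86 + (36 - 39)*(-56)) = 46091*(1/32717) - (86 - 3*(-56)) = 46091/32717 - (86 + 168) = 46091/32717 - 1*254 = 46091/32717 - 254 = -8264027/32717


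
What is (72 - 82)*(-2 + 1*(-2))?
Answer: 40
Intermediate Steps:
(72 - 82)*(-2 + 1*(-2)) = -10*(-2 - 2) = -10*(-4) = 40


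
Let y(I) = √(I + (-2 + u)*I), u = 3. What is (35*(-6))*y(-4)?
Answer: -420*I*√2 ≈ -593.97*I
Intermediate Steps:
y(I) = √2*√I (y(I) = √(I + (-2 + 3)*I) = √(I + 1*I) = √(I + I) = √(2*I) = √2*√I)
(35*(-6))*y(-4) = (35*(-6))*(√2*√(-4)) = -210*√2*2*I = -420*I*√2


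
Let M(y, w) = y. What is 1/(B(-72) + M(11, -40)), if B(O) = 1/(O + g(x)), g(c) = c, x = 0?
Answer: 72/791 ≈ 0.091024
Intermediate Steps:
B(O) = 1/O (B(O) = 1/(O + 0) = 1/O)
1/(B(-72) + M(11, -40)) = 1/(1/(-72) + 11) = 1/(-1/72 + 11) = 1/(791/72) = 72/791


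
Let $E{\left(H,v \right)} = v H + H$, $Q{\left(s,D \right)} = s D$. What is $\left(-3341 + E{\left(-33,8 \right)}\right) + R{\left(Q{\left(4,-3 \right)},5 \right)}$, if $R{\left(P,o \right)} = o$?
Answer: $-3633$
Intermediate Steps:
$Q{\left(s,D \right)} = D s$
$E{\left(H,v \right)} = H + H v$ ($E{\left(H,v \right)} = H v + H = H + H v$)
$\left(-3341 + E{\left(-33,8 \right)}\right) + R{\left(Q{\left(4,-3 \right)},5 \right)} = \left(-3341 - 33 \left(1 + 8\right)\right) + 5 = \left(-3341 - 297\right) + 5 = -3638 + 5 = -3633$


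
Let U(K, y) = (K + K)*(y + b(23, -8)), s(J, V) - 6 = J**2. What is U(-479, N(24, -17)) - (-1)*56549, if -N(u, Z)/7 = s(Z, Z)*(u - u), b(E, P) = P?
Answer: 64213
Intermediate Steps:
s(J, V) = 6 + J**2
N(u, Z) = 0 (N(u, Z) = -7*(6 + Z**2)*(u - u) = -7*(6 + Z**2)*0 = -7*0 = 0)
U(K, y) = 2*K*(-8 + y) (U(K, y) = (K + K)*(y - 8) = (2*K)*(-8 + y) = 2*K*(-8 + y))
U(-479, N(24, -17)) - (-1)*56549 = 2*(-479)*(-8 + 0) - (-1)*56549 = 2*(-479)*(-8) - 1*(-56549) = 7664 + 56549 = 64213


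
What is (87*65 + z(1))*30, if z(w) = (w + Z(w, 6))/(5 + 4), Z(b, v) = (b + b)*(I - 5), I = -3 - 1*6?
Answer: 169560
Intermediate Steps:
I = -9 (I = -3 - 6 = -9)
Z(b, v) = -28*b (Z(b, v) = (b + b)*(-9 - 5) = (2*b)*(-14) = -28*b)
z(w) = -3*w (z(w) = (w - 28*w)/(5 + 4) = -27*w/9 = -27*w*(1/9) = -3*w)
(87*65 + z(1))*30 = (87*65 - 3*1)*30 = (5655 - 3)*30 = 5652*30 = 169560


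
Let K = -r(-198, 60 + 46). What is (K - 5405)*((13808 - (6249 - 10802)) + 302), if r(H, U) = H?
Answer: -97178241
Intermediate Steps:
K = 198 (K = -1*(-198) = 198)
(K - 5405)*((13808 - (6249 - 10802)) + 302) = (198 - 5405)*((13808 - (6249 - 10802)) + 302) = -5207*((13808 - 1*(-4553)) + 302) = -5207*((13808 + 4553) + 302) = -5207*(18361 + 302) = -5207*18663 = -97178241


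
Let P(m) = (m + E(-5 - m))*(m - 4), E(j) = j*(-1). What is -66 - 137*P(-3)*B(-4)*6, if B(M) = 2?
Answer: -11574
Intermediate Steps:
E(j) = -j
P(m) = (-4 + m)*(5 + 2*m) (P(m) = (m - (-5 - m))*(m - 4) = (m + (5 + m))*(-4 + m) = (5 + 2*m)*(-4 + m) = (-4 + m)*(5 + 2*m))
-66 - 137*P(-3)*B(-4)*6 = -66 - 137*(-20 - 3*(-3) + 2*(-3)**2)*2*6 = -66 - 137*(-20 + 9 + 2*9)*2*6 = -66 - 137*(-20 + 9 + 18)*2*6 = -66 - 137*7*2*6 = -66 - 1918*6 = -66 - 137*84 = -66 - 11508 = -11574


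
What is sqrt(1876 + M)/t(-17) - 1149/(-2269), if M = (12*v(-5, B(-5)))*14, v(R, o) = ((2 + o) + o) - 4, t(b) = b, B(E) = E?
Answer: 1149/2269 - 2*I*sqrt(35)/17 ≈ 0.50639 - 0.69601*I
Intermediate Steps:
v(R, o) = -2 + 2*o (v(R, o) = (2 + 2*o) - 4 = -2 + 2*o)
M = -2016 (M = (12*(-2 + 2*(-5)))*14 = (12*(-2 - 10))*14 = (12*(-12))*14 = -144*14 = -2016)
sqrt(1876 + M)/t(-17) - 1149/(-2269) = sqrt(1876 - 2016)/(-17) - 1149/(-2269) = sqrt(-140)*(-1/17) - 1149*(-1/2269) = (2*I*sqrt(35))*(-1/17) + 1149/2269 = -2*I*sqrt(35)/17 + 1149/2269 = 1149/2269 - 2*I*sqrt(35)/17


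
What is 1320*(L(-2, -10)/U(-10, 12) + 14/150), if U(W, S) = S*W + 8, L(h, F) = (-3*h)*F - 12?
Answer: 34012/35 ≈ 971.77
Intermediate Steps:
L(h, F) = -12 - 3*F*h (L(h, F) = -3*F*h - 12 = -12 - 3*F*h)
U(W, S) = 8 + S*W
1320*(L(-2, -10)/U(-10, 12) + 14/150) = 1320*((-12 - 3*(-10)*(-2))/(8 + 12*(-10)) + 14/150) = 1320*((-12 - 60)/(8 - 120) + 14*(1/150)) = 1320*(-72/(-112) + 7/75) = 1320*(-72*(-1/112) + 7/75) = 1320*(9/14 + 7/75) = 1320*(773/1050) = 34012/35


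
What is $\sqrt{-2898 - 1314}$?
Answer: $18 i \sqrt{13} \approx 64.9 i$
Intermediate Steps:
$\sqrt{-2898 - 1314} = \sqrt{-4212} = 18 i \sqrt{13}$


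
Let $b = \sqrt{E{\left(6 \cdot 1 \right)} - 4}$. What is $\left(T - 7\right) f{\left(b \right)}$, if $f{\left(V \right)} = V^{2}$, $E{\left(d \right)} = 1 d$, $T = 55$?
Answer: $96$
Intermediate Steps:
$E{\left(d \right)} = d$
$b = \sqrt{2}$ ($b = \sqrt{6 \cdot 1 - 4} = \sqrt{6 - 4} = \sqrt{2} \approx 1.4142$)
$\left(T - 7\right) f{\left(b \right)} = \left(55 - 7\right) \left(\sqrt{2}\right)^{2} = 48 \cdot 2 = 96$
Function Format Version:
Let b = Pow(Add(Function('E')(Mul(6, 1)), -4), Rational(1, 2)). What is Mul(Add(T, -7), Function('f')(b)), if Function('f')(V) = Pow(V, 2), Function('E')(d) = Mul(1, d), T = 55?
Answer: 96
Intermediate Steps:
Function('E')(d) = d
b = Pow(2, Rational(1, 2)) (b = Pow(Add(Mul(6, 1), -4), Rational(1, 2)) = Pow(Add(6, -4), Rational(1, 2)) = Pow(2, Rational(1, 2)) ≈ 1.4142)
Mul(Add(T, -7), Function('f')(b)) = Mul(Add(55, -7), Pow(Pow(2, Rational(1, 2)), 2)) = Mul(48, 2) = 96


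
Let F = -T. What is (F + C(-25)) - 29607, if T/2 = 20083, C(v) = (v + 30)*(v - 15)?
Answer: -69973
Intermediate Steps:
C(v) = (-15 + v)*(30 + v) (C(v) = (30 + v)*(-15 + v) = (-15 + v)*(30 + v))
T = 40166 (T = 2*20083 = 40166)
F = -40166 (F = -1*40166 = -40166)
(F + C(-25)) - 29607 = (-40166 + (-450 + (-25)**2 + 15*(-25))) - 29607 = (-40166 + (-450 + 625 - 375)) - 29607 = (-40166 - 200) - 29607 = -40366 - 29607 = -69973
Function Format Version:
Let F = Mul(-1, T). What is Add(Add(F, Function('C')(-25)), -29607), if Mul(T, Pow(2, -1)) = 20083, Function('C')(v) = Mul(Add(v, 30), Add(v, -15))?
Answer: -69973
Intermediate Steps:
Function('C')(v) = Mul(Add(-15, v), Add(30, v)) (Function('C')(v) = Mul(Add(30, v), Add(-15, v)) = Mul(Add(-15, v), Add(30, v)))
T = 40166 (T = Mul(2, 20083) = 40166)
F = -40166 (F = Mul(-1, 40166) = -40166)
Add(Add(F, Function('C')(-25)), -29607) = Add(Add(-40166, Add(-450, Pow(-25, 2), Mul(15, -25))), -29607) = Add(Add(-40166, Add(-450, 625, -375)), -29607) = Add(Add(-40166, -200), -29607) = Add(-40366, -29607) = -69973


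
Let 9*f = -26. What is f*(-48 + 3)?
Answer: 130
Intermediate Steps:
f = -26/9 (f = (1/9)*(-26) = -26/9 ≈ -2.8889)
f*(-48 + 3) = -26*(-48 + 3)/9 = -26/9*(-45) = 130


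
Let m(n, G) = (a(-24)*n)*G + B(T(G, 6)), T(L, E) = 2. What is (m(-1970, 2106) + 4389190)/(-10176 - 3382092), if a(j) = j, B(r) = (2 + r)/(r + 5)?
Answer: -363863047/11872938 ≈ -30.646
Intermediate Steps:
B(r) = (2 + r)/(5 + r)
m(n, G) = 4/7 - 24*G*n (m(n, G) = (-24*n)*G + (2 + 2)/(5 + 2) = -24*G*n + 4/7 = 4/7 - 24*G*n)
(m(-1970, 2106) + 4389190)/(-10176 - 3382092) = ((4/7 - 24*2106*(-1970)) + 4389190)/(-10176 - 3382092) = ((4/7 + 99571680) + 4389190)/(-3392268) = (697001764/7 + 4389190)*(-1/3392268) = (727726094/7)*(-1/3392268) = -363863047/11872938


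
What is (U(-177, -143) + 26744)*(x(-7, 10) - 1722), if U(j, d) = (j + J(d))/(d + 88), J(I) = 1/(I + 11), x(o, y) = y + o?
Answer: -22253578653/484 ≈ -4.5978e+7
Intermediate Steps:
x(o, y) = o + y
J(I) = 1/(11 + I)
U(j, d) = (j + 1/(11 + d))/(88 + d) (U(j, d) = (j + 1/(11 + d))/(d + 88) = (j + 1/(11 + d))/(88 + d))
(U(-177, -143) + 26744)*(x(-7, 10) - 1722) = ((1 - 177*(11 - 143))/((11 - 143)*(88 - 143)) + 26744)*((-7 + 10) - 1722) = ((1 - 177*(-132))/(-132*(-55)) + 26744)*(3 - 1722) = (-1/132*(-1/55)*(1 + 23364) + 26744)*(-1719) = (-1/132*(-1/55)*23365 + 26744)*(-1719) = (4673/1452 + 26744)*(-1719) = (38836961/1452)*(-1719) = -22253578653/484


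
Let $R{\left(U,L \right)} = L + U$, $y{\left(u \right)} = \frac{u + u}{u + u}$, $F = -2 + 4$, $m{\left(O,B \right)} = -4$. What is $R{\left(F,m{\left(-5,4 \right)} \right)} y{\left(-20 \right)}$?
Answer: $-2$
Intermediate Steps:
$F = 2$
$y{\left(u \right)} = 1$ ($y{\left(u \right)} = \frac{2 u}{2 u} = 2 u \frac{1}{2 u} = 1$)
$R{\left(F,m{\left(-5,4 \right)} \right)} y{\left(-20 \right)} = \left(-4 + 2\right) 1 = \left(-2\right) 1 = -2$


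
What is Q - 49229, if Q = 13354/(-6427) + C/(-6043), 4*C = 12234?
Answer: -3824148057741/77676722 ≈ -49232.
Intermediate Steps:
C = 6117/2 (C = (1/4)*12234 = 6117/2 ≈ 3058.5)
Q = -200710403/77676722 (Q = 13354/(-6427) + (6117/2)/(-6043) = 13354*(-1/6427) + (6117/2)*(-1/6043) = -13354/6427 - 6117/12086 = -200710403/77676722 ≈ -2.5839)
Q - 49229 = -200710403/77676722 - 49229 = -3824148057741/77676722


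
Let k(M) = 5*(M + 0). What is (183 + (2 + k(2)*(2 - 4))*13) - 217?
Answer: -268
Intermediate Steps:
k(M) = 5*M
(183 + (2 + k(2)*(2 - 4))*13) - 217 = (183 + (2 + (5*2)*(2 - 4))*13) - 217 = (183 + (2 + 10*(-2))*13) - 217 = (183 + (2 - 20)*13) - 217 = (183 - 18*13) - 217 = (183 - 234) - 217 = -51 - 217 = -268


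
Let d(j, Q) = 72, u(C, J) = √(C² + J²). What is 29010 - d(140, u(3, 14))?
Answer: 28938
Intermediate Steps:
29010 - d(140, u(3, 14)) = 29010 - 1*72 = 29010 - 72 = 28938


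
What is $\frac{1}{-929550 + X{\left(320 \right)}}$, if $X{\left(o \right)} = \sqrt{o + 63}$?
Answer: $- \frac{929550}{864063202117} - \frac{\sqrt{383}}{864063202117} \approx -1.0758 \cdot 10^{-6}$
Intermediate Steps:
$X{\left(o \right)} = \sqrt{63 + o}$
$\frac{1}{-929550 + X{\left(320 \right)}} = \frac{1}{-929550 + \sqrt{63 + 320}} = \frac{1}{-929550 + \sqrt{383}}$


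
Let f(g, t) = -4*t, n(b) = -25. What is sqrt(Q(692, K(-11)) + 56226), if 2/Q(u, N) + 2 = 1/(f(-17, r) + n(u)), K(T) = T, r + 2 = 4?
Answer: 6*sqrt(7010947)/67 ≈ 237.12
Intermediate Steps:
r = 2 (r = -2 + 4 = 2)
Q(u, N) = -66/67 (Q(u, N) = 2/(-2 + 1/(-4*2 - 25)) = 2/(-2 + 1/(-8 - 25)) = 2/(-2 + 1/(-33)) = 2/(-2 - 1/33) = 2/(-67/33) = 2*(-33/67) = -66/67)
sqrt(Q(692, K(-11)) + 56226) = sqrt(-66/67 + 56226) = sqrt(3767076/67) = 6*sqrt(7010947)/67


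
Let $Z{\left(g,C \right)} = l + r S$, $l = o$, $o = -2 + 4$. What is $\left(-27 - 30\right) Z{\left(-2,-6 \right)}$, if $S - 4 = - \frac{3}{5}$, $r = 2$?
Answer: $- \frac{2508}{5} \approx -501.6$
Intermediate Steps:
$S = \frac{17}{5}$ ($S = 4 - \frac{3}{5} = \frac{17}{5} \approx 3.4$)
$o = 2$
$l = 2$
$Z{\left(g,C \right)} = \frac{44}{5}$ ($Z{\left(g,C \right)} = 2 + 2 \cdot \frac{17}{5} = 2 + \frac{34}{5} = \frac{44}{5}$)
$\left(-27 - 30\right) Z{\left(-2,-6 \right)} = \left(-27 - 30\right) \frac{44}{5} = \left(-57\right) \frac{44}{5} = - \frac{2508}{5}$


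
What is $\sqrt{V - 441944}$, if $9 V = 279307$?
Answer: $\frac{i \sqrt{3698189}}{3} \approx 641.02 i$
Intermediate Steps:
$V = \frac{279307}{9}$ ($V = \frac{1}{9} \cdot 279307 = \frac{279307}{9} \approx 31034.0$)
$\sqrt{V - 441944} = \sqrt{\frac{279307}{9} - 441944} = \sqrt{- \frac{3698189}{9}} = \frac{i \sqrt{3698189}}{3}$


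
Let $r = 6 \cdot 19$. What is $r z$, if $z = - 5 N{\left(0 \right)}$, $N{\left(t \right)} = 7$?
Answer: $-3990$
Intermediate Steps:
$r = 114$
$z = -35$ ($z = \left(-5\right) 7 = -35$)
$r z = 114 \left(-35\right) = -3990$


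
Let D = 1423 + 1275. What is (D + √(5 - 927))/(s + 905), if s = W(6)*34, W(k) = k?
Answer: 2698/1109 + I*√922/1109 ≈ 2.4328 + 0.02738*I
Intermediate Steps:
D = 2698
s = 204 (s = 6*34 = 204)
(D + √(5 - 927))/(s + 905) = (2698 + √(5 - 927))/(204 + 905) = (2698 + √(-922))/1109 = (2698 + I*√922)*(1/1109) = 2698/1109 + I*√922/1109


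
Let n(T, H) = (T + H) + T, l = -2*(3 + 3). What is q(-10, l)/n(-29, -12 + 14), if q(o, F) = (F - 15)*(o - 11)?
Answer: -81/8 ≈ -10.125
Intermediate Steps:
l = -12 (l = -2*6 = -12)
n(T, H) = H + 2*T (n(T, H) = (H + T) + T = H + 2*T)
q(o, F) = (-15 + F)*(-11 + o)
q(-10, l)/n(-29, -12 + 14) = (165 - 15*(-10) - 11*(-12) - 12*(-10))/((-12 + 14) + 2*(-29)) = (165 + 150 + 132 + 120)/(2 - 58) = 567/(-56) = 567*(-1/56) = -81/8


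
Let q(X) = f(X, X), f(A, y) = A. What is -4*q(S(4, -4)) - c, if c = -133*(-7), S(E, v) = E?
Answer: -947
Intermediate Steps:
q(X) = X
c = 931
-4*q(S(4, -4)) - c = -4*4 - 1*931 = -16 - 931 = -947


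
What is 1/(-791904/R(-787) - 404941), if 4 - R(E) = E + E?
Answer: -263/106631467 ≈ -2.4664e-6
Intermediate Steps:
R(E) = 4 - 2*E (R(E) = 4 - (E + E) = 4 - 2*E)
1/(-791904/R(-787) - 404941) = 1/(-791904/(4 - 2*(-787)) - 404941) = 1/(-791904/(4 + 1574) - 404941) = 1/(-791904/1578 - 404941) = 1/(-791904*1/1578 - 404941) = 1/(-131984/263 - 404941) = 1/(-106631467/263) = -263/106631467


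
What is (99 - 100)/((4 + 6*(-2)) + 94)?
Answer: -1/86 ≈ -0.011628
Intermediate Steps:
(99 - 100)/((4 + 6*(-2)) + 94) = -1/((4 - 12) + 94) = -1/(-8 + 94) = -1/86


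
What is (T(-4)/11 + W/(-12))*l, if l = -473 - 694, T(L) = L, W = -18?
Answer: -29175/22 ≈ -1326.1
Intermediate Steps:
l = -1167
(T(-4)/11 + W/(-12))*l = (-4/11 - 18/(-12))*(-1167) = (-4*1/11 - 18*(-1/12))*(-1167) = (-4/11 + 3/2)*(-1167) = (25/22)*(-1167) = -29175/22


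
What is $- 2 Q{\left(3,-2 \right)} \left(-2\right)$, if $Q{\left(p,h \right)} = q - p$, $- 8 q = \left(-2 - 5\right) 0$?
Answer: $-12$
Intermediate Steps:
$q = 0$ ($q = - \frac{\left(-2 - 5\right) 0}{8} = - \frac{\left(-7\right) 0}{8} = \left(- \frac{1}{8}\right) 0 = 0$)
$Q{\left(p,h \right)} = - p$ ($Q{\left(p,h \right)} = 0 - p = - p$)
$- 2 Q{\left(3,-2 \right)} \left(-2\right) = - 2 \left(\left(-1\right) 3\right) \left(-2\right) = \left(-2\right) \left(-3\right) \left(-2\right) = 6 \left(-2\right) = -12$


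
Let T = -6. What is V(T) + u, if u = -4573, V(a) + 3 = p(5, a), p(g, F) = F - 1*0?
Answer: -4582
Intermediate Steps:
p(g, F) = F (p(g, F) = F + 0 = F)
V(a) = -3 + a
V(T) + u = (-3 - 6) - 4573 = -9 - 4573 = -4582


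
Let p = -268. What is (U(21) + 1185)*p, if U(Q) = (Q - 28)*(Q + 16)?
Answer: -248168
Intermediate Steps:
U(Q) = (-28 + Q)*(16 + Q)
(U(21) + 1185)*p = ((-448 + 21**2 - 12*21) + 1185)*(-268) = ((-448 + 441 - 252) + 1185)*(-268) = (-259 + 1185)*(-268) = 926*(-268) = -248168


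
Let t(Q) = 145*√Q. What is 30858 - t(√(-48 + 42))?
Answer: 30858 - 145*6^(¼)*√I ≈ 30698.0 - 160.47*I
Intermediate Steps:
30858 - t(√(-48 + 42)) = 30858 - 145*√(√(-48 + 42)) = 30858 - 145*√(√(-6)) = 30858 - 145*√(I*√6) = 30858 - 145*6^(¼)*√I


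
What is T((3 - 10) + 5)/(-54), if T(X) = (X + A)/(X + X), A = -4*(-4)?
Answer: 7/108 ≈ 0.064815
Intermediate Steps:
A = 16
T(X) = (16 + X)/(2*X) (T(X) = (X + 16)/(X + X) = (16 + X)/((2*X)) = (16 + X)*(1/(2*X)) = (16 + X)/(2*X))
T((3 - 10) + 5)/(-54) = ((16 + ((3 - 10) + 5))/(2*((3 - 10) + 5)))/(-54) = ((16 + (-7 + 5))/(2*(-7 + 5)))*(-1/54) = ((½)*(16 - 2)/(-2))*(-1/54) = ((½)*(-½)*14)*(-1/54) = -7/2*(-1/54) = 7/108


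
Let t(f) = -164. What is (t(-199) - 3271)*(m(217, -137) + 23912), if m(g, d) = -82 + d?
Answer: -81385455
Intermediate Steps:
(t(-199) - 3271)*(m(217, -137) + 23912) = (-164 - 3271)*((-82 - 137) + 23912) = -3435*(-219 + 23912) = -3435*23693 = -81385455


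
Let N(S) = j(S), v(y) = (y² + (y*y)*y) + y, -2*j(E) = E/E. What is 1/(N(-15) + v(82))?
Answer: 2/1116347 ≈ 1.7916e-6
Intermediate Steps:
j(E) = -½ (j(E) = -E/(2*E) = -½*1 = -½)
v(y) = y + y² + y³ (v(y) = (y² + y²*y) + y = (y² + y³) + y = y + y² + y³)
N(S) = -½
1/(N(-15) + v(82)) = 1/(-½ + 82*(1 + 82 + 82²)) = 1/(-½ + 82*(1 + 82 + 6724)) = 1/(-½ + 82*6807) = 1/(-½ + 558174) = 1/(1116347/2) = 2/1116347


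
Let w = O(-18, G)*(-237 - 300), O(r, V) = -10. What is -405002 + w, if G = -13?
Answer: -399632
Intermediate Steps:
w = 5370 (w = -10*(-237 - 300) = -10*(-537) = 5370)
-405002 + w = -405002 + 5370 = -399632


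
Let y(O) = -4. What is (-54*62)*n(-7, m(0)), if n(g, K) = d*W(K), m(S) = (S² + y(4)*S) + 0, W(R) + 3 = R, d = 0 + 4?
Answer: 40176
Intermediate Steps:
d = 4
W(R) = -3 + R
m(S) = S² - 4*S (m(S) = (S² - 4*S) + 0 = S² - 4*S)
n(g, K) = -12 + 4*K (n(g, K) = 4*(-3 + K) = -12 + 4*K)
(-54*62)*n(-7, m(0)) = (-54*62)*(-12 + 4*(0*(-4 + 0))) = -3348*(-12 + 4*(0*(-4))) = -3348*(-12 + 4*0) = -3348*(-12 + 0) = -3348*(-12) = 40176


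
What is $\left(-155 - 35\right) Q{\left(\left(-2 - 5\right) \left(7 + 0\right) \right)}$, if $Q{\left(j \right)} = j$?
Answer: $9310$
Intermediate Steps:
$\left(-155 - 35\right) Q{\left(\left(-2 - 5\right) \left(7 + 0\right) \right)} = \left(-155 - 35\right) \left(-2 - 5\right) \left(7 + 0\right) = - 190 \left(\left(-7\right) 7\right) = \left(-190\right) \left(-49\right) = 9310$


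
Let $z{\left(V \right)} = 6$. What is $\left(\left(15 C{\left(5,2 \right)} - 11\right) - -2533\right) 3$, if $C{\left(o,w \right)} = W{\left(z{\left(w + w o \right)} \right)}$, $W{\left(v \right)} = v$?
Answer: $7836$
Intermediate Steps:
$C{\left(o,w \right)} = 6$
$\left(\left(15 C{\left(5,2 \right)} - 11\right) - -2533\right) 3 = \left(\left(15 \cdot 6 - 11\right) - -2533\right) 3 = \left(\left(90 - 11\right) + 2533\right) 3 = \left(79 + 2533\right) 3 = 2612 \cdot 3 = 7836$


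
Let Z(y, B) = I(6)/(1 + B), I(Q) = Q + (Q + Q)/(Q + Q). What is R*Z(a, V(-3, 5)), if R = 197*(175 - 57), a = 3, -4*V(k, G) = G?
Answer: -650888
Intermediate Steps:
V(k, G) = -G/4
I(Q) = 1 + Q (I(Q) = Q + (2*Q)/((2*Q)) = Q + (2*Q)*(1/(2*Q)) = Q + 1 = 1 + Q)
Z(y, B) = 7/(1 + B) (Z(y, B) = (1 + 6)/(1 + B) = 7/(1 + B))
R = 23246 (R = 197*118 = 23246)
R*Z(a, V(-3, 5)) = 23246*(7/(1 - 1/4*5)) = 23246*(7/(1 - 5/4)) = 23246*(7/(-1/4)) = 23246*(7*(-4)) = 23246*(-28) = -650888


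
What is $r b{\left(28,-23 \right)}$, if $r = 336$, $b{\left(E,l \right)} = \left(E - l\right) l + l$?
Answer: $-401856$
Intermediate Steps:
$b{\left(E,l \right)} = l + l \left(E - l\right)$ ($b{\left(E,l \right)} = l \left(E - l\right) + l = l + l \left(E - l\right)$)
$r b{\left(28,-23 \right)} = 336 \left(- 23 \left(1 + 28 - -23\right)\right) = 336 \left(- 23 \left(1 + 28 + 23\right)\right) = 336 \left(\left(-23\right) 52\right) = 336 \left(-1196\right) = -401856$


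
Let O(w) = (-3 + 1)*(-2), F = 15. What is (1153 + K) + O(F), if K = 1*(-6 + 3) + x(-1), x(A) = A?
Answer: 1153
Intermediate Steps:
O(w) = 4 (O(w) = -2*(-2) = 4)
K = -4 (K = 1*(-6 + 3) - 1 = 1*(-3) - 1 = -3 - 1 = -4)
(1153 + K) + O(F) = (1153 - 4) + 4 = 1149 + 4 = 1153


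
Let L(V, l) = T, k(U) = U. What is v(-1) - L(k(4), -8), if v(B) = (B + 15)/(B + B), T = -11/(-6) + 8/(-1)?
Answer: -⅚ ≈ -0.83333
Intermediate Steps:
T = -37/6 (T = -11*(-⅙) + 8*(-1) = 11/6 - 8 = -37/6 ≈ -6.1667)
L(V, l) = -37/6
v(B) = (15 + B)/(2*B) (v(B) = (15 + B)/((2*B)) = (15 + B)*(1/(2*B)) = (15 + B)/(2*B))
v(-1) - L(k(4), -8) = (½)*(15 - 1)/(-1) - 1*(-37/6) = (½)*(-1)*14 + 37/6 = -7 + 37/6 = -⅚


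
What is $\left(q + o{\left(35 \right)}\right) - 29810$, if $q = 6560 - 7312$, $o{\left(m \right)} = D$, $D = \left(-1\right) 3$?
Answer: $-30565$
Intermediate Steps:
$D = -3$
$o{\left(m \right)} = -3$
$q = -752$
$\left(q + o{\left(35 \right)}\right) - 29810 = \left(-752 - 3\right) - 29810 = -755 - 29810 = -30565$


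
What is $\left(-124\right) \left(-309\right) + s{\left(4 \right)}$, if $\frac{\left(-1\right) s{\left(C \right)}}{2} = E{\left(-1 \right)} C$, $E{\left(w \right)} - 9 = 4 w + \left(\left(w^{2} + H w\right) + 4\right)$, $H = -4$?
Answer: $38204$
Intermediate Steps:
$E{\left(w \right)} = 13 + w^{2}$ ($E{\left(w \right)} = 9 + \left(4 w + \left(\left(w^{2} - 4 w\right) + 4\right)\right) = 9 + \left(4 w + \left(4 + w^{2} - 4 w\right)\right) = 9 + \left(4 + w^{2}\right) = 13 + w^{2}$)
$s{\left(C \right)} = - 28 C$ ($s{\left(C \right)} = - 2 \left(13 + \left(-1\right)^{2}\right) C = - 2 \left(13 + 1\right) C = - 2 \cdot 14 C = - 28 C$)
$\left(-124\right) \left(-309\right) + s{\left(4 \right)} = \left(-124\right) \left(-309\right) - 112 = 38316 - 112 = 38204$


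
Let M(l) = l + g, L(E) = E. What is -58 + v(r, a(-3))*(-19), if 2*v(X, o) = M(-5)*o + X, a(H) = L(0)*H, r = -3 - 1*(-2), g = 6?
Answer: -97/2 ≈ -48.500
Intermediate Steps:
M(l) = 6 + l (M(l) = l + 6 = 6 + l)
r = -1 (r = -3 + 2 = -1)
a(H) = 0 (a(H) = 0*H = 0)
v(X, o) = X/2 + o/2 (v(X, o) = ((6 - 5)*o + X)/2 = (1*o + X)/2 = (o + X)/2 = (X + o)/2 = X/2 + o/2)
-58 + v(r, a(-3))*(-19) = -58 + ((1/2)*(-1) + (1/2)*0)*(-19) = -58 + (-1/2 + 0)*(-19) = -58 - 1/2*(-19) = -58 + 19/2 = -97/2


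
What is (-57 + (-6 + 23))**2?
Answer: 1600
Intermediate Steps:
(-57 + (-6 + 23))**2 = (-57 + 17)**2 = (-40)**2 = 1600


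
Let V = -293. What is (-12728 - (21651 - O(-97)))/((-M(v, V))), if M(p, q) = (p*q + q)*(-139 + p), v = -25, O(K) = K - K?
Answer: -34379/1153248 ≈ -0.029811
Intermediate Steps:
O(K) = 0
M(p, q) = (-139 + p)*(q + p*q) (M(p, q) = (q + p*q)*(-139 + p) = (-139 + p)*(q + p*q))
(-12728 - (21651 - O(-97)))/((-M(v, V))) = (-12728 - (21651 - 1*0))/((-(-293)*(-139 + (-25)² - 138*(-25)))) = (-12728 - (21651 + 0))/((-(-293)*(-139 + 625 + 3450))) = (-12728 - 1*21651)/((-(-293)*3936)) = (-12728 - 21651)/((-1*(-1153248))) = -34379/1153248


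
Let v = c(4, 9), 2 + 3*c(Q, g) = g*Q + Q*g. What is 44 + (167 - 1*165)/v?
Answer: 1543/35 ≈ 44.086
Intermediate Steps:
c(Q, g) = -⅔ + 2*Q*g/3 (c(Q, g) = -⅔ + (g*Q + Q*g)/3 = -⅔ + (Q*g + Q*g)/3 = -⅔ + (2*Q*g)/3 = -⅔ + 2*Q*g/3)
v = 70/3 (v = -⅔ + (⅔)*4*9 = -⅔ + 24 = 70/3 ≈ 23.333)
44 + (167 - 1*165)/v = 44 + (167 - 1*165)/(70/3) = 44 + 3*(167 - 165)/70 = 44 + (3/70)*2 = 44 + 3/35 = 1543/35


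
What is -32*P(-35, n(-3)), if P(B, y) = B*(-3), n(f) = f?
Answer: -3360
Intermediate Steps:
P(B, y) = -3*B
-32*P(-35, n(-3)) = -(-96)*(-35) = -32*105 = -3360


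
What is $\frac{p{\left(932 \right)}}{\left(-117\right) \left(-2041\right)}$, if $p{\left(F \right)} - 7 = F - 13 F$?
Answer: $- \frac{11177}{238797} \approx -0.046805$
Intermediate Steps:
$p{\left(F \right)} = 7 - 12 F$ ($p{\left(F \right)} = 7 + \left(F - 13 F\right) = 7 - 12 F$)
$\frac{p{\left(932 \right)}}{\left(-117\right) \left(-2041\right)} = \frac{7 - 11184}{\left(-117\right) \left(-2041\right)} = \frac{7 - 11184}{238797} = \left(-11177\right) \frac{1}{238797} = - \frac{11177}{238797}$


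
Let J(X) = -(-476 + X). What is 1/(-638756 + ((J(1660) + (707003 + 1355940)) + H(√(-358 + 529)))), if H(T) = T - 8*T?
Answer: 1423003/2024937529630 + 21*√19/2024937529630 ≈ 7.0278e-7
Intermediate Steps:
H(T) = -7*T
J(X) = 476 - X
1/(-638756 + ((J(1660) + (707003 + 1355940)) + H(√(-358 + 529)))) = 1/(-638756 + (((476 - 1*1660) + (707003 + 1355940)) - 7*√(-358 + 529))) = 1/(-638756 + (((476 - 1660) + 2062943) - 21*√19)) = 1/(-638756 + ((-1184 + 2062943) - 21*√19)) = 1/(-638756 + (2061759 - 21*√19)) = 1/(1423003 - 21*√19)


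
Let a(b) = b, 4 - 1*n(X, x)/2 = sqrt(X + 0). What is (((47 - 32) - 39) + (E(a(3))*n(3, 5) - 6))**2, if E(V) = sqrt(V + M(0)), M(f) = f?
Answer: 1488 - 576*sqrt(3) ≈ 490.34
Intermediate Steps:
n(X, x) = 8 - 2*sqrt(X) (n(X, x) = 8 - 2*sqrt(X + 0) = 8 - 2*sqrt(X))
E(V) = sqrt(V) (E(V) = sqrt(V + 0) = sqrt(V))
(((47 - 32) - 39) + (E(a(3))*n(3, 5) - 6))**2 = (((47 - 32) - 39) + (sqrt(3)*(8 - 2*sqrt(3)) - 6))**2 = ((15 - 39) + (-6 + sqrt(3)*(8 - 2*sqrt(3))))**2 = (-24 + (-6 + sqrt(3)*(8 - 2*sqrt(3))))**2 = (-30 + sqrt(3)*(8 - 2*sqrt(3)))**2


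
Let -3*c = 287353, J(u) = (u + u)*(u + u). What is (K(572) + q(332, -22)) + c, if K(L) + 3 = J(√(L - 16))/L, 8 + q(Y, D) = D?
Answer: -41103968/429 ≈ -95814.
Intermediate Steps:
J(u) = 4*u² (J(u) = (2*u)*(2*u) = 4*u²)
q(Y, D) = -8 + D
c = -287353/3 (c = -⅓*287353 = -287353/3 ≈ -95784.)
K(L) = -3 + (-64 + 4*L)/L (K(L) = -3 + (4*(√(L - 16))²)/L = -3 + (4*(√(-16 + L))²)/L = -3 + (4*(-16 + L))/L = -3 + (-64 + 4*L)/L)
(K(572) + q(332, -22)) + c = ((-64 + 572)/572 + (-8 - 22)) - 287353/3 = ((1/572)*508 - 30) - 287353/3 = (127/143 - 30) - 287353/3 = -4163/143 - 287353/3 = -41103968/429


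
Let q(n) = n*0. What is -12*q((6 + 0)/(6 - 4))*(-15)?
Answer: 0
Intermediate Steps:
q(n) = 0
-12*q((6 + 0)/(6 - 4))*(-15) = -12*0*(-15) = 0*(-15) = 0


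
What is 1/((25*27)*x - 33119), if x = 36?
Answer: -1/8819 ≈ -0.00011339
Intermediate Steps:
1/((25*27)*x - 33119) = 1/((25*27)*36 - 33119) = 1/(675*36 - 33119) = 1/(24300 - 33119) = 1/(-8819) = -1/8819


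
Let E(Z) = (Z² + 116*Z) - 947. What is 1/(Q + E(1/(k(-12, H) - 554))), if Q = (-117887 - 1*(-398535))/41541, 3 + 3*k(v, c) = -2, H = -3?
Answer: -115437827949/108563831652518 ≈ -0.0010633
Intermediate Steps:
k(v, c) = -5/3 (k(v, c) = -1 + (⅓)*(-2) = -1 - ⅔ = -5/3)
Q = 280648/41541 (Q = (-117887 + 398535)*(1/41541) = 280648*(1/41541) = 280648/41541 ≈ 6.7559)
E(Z) = -947 + Z² + 116*Z
1/(Q + E(1/(k(-12, H) - 554))) = 1/(280648/41541 + (-947 + (1/(-5/3 - 554))² + 116/(-5/3 - 554))) = 1/(280648/41541 + (-947 + (1/(-1667/3))² + 116/(-1667/3))) = 1/(280648/41541 + (-947 + (-3/1667)² + 116*(-3/1667))) = 1/(280648/41541 + (-947 + 9/2778889 - 348/1667)) = 1/(280648/41541 - 2632187990/2778889) = 1/(-108563831652518/115437827949) = -115437827949/108563831652518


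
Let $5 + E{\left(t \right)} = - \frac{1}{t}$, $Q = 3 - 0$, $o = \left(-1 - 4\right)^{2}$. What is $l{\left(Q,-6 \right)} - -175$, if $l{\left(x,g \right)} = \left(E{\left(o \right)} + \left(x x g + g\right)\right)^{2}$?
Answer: $\frac{2753251}{625} \approx 4405.2$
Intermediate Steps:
$o = 25$ ($o = \left(-5\right)^{2} = 25$)
$Q = 3$ ($Q = 3 + 0 = 3$)
$E{\left(t \right)} = -5 - \frac{1}{t}$
$l{\left(x,g \right)} = \left(- \frac{126}{25} + g + g x^{2}\right)^{2}$ ($l{\left(x,g \right)} = \left(\left(-5 - \frac{1}{25}\right) + \left(x x g + g\right)\right)^{2} = \left(\left(-5 - \frac{1}{25}\right) + \left(x^{2} g + g\right)\right)^{2} = \left(\left(-5 - \frac{1}{25}\right) + \left(g x^{2} + g\right)\right)^{2} = \left(- \frac{126}{25} + \left(g + g x^{2}\right)\right)^{2} = \left(- \frac{126}{25} + g + g x^{2}\right)^{2}$)
$l{\left(Q,-6 \right)} - -175 = \frac{\left(-126 + 25 \left(-6\right) + 25 \left(-6\right) 3^{2}\right)^{2}}{625} - -175 = \frac{\left(-126 - 150 + 25 \left(-6\right) 9\right)^{2}}{625} + 175 = \frac{\left(-126 - 150 - 1350\right)^{2}}{625} + 175 = \frac{\left(-1626\right)^{2}}{625} + 175 = \frac{1}{625} \cdot 2643876 + 175 = \frac{2643876}{625} + 175 = \frac{2753251}{625}$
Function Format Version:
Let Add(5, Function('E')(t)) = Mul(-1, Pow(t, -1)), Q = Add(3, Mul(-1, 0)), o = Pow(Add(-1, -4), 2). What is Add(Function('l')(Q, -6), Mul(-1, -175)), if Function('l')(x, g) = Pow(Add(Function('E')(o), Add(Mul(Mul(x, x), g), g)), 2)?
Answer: Rational(2753251, 625) ≈ 4405.2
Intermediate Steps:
o = 25 (o = Pow(-5, 2) = 25)
Q = 3 (Q = Add(3, 0) = 3)
Function('E')(t) = Add(-5, Mul(-1, Pow(t, -1)))
Function('l')(x, g) = Pow(Add(Rational(-126, 25), g, Mul(g, Pow(x, 2))), 2) (Function('l')(x, g) = Pow(Add(Add(-5, Mul(-1, Pow(25, -1))), Add(Mul(Mul(x, x), g), g)), 2) = Pow(Add(Add(-5, Mul(-1, Rational(1, 25))), Add(Mul(Pow(x, 2), g), g)), 2) = Pow(Add(Add(-5, Rational(-1, 25)), Add(Mul(g, Pow(x, 2)), g)), 2) = Pow(Add(Rational(-126, 25), Add(g, Mul(g, Pow(x, 2)))), 2) = Pow(Add(Rational(-126, 25), g, Mul(g, Pow(x, 2))), 2))
Add(Function('l')(Q, -6), Mul(-1, -175)) = Add(Mul(Rational(1, 625), Pow(Add(-126, Mul(25, -6), Mul(25, -6, Pow(3, 2))), 2)), Mul(-1, -175)) = Add(Mul(Rational(1, 625), Pow(Add(-126, -150, Mul(25, -6, 9)), 2)), 175) = Add(Mul(Rational(1, 625), Pow(Add(-126, -150, -1350), 2)), 175) = Add(Mul(Rational(1, 625), Pow(-1626, 2)), 175) = Add(Mul(Rational(1, 625), 2643876), 175) = Add(Rational(2643876, 625), 175) = Rational(2753251, 625)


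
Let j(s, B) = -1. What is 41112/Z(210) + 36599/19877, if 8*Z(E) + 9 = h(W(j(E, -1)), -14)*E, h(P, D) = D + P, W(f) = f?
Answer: -54887603/536679 ≈ -102.27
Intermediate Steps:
Z(E) = -9/8 - 15*E/8 (Z(E) = -9/8 + ((-14 - 1)*E)/8 = -9/8 + (-15*E)/8 = -9/8 - 15*E/8)
41112/Z(210) + 36599/19877 = 41112/(-9/8 - 15/8*210) + 36599/19877 = 41112/(-9/8 - 1575/4) + 36599*(1/19877) = 41112/(-3159/8) + 36599/19877 = 41112*(-8/3159) + 36599/19877 = -36544/351 + 36599/19877 = -54887603/536679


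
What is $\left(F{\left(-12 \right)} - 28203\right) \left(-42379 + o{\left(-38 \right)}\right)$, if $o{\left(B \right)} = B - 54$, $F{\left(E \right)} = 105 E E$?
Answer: $555648093$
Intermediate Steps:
$F{\left(E \right)} = 105 E^{2}$
$o{\left(B \right)} = -54 + B$
$\left(F{\left(-12 \right)} - 28203\right) \left(-42379 + o{\left(-38 \right)}\right) = \left(105 \left(-12\right)^{2} - 28203\right) \left(-42379 - 92\right) = \left(105 \cdot 144 - 28203\right) \left(-42379 - 92\right) = \left(15120 - 28203\right) \left(-42471\right) = \left(-13083\right) \left(-42471\right) = 555648093$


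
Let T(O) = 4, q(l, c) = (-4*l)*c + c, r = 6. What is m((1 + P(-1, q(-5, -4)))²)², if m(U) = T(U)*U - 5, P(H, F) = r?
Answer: 36481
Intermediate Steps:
q(l, c) = c - 4*c*l (q(l, c) = -4*c*l + c = c - 4*c*l)
P(H, F) = 6
m(U) = -5 + 4*U (m(U) = 4*U - 5 = -5 + 4*U)
m((1 + P(-1, q(-5, -4)))²)² = (-5 + 4*(1 + 6)²)² = (-5 + 4*7²)² = (-5 + 4*49)² = (-5 + 196)² = 191² = 36481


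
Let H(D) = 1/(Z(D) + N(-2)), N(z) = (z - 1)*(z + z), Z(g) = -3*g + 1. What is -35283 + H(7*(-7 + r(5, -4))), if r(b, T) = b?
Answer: -1940564/55 ≈ -35283.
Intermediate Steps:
Z(g) = 1 - 3*g
N(z) = 2*z*(-1 + z) (N(z) = (-1 + z)*(2*z) = 2*z*(-1 + z))
H(D) = 1/(13 - 3*D) (H(D) = 1/((1 - 3*D) + 2*(-2)*(-1 - 2)) = 1/((1 - 3*D) + 2*(-2)*(-3)) = 1/((1 - 3*D) + 12) = 1/(13 - 3*D))
-35283 + H(7*(-7 + r(5, -4))) = -35283 - 1/(-13 + 3*(7*(-7 + 5))) = -35283 - 1/(-13 + 3*(7*(-2))) = -35283 - 1/(-13 + 3*(-14)) = -35283 - 1/(-13 - 42) = -35283 - 1/(-55) = -35283 - 1*(-1/55) = -35283 + 1/55 = -1940564/55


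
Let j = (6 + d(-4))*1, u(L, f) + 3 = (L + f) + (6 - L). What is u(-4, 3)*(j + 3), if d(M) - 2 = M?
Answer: 42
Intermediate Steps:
d(M) = 2 + M
u(L, f) = 3 + f (u(L, f) = -3 + ((L + f) + (6 - L)) = -3 + (6 + f) = 3 + f)
j = 4 (j = (6 + (2 - 4))*1 = (6 - 2)*1 = 4*1 = 4)
u(-4, 3)*(j + 3) = (3 + 3)*(4 + 3) = 6*7 = 42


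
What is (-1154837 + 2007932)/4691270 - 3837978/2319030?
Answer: -178073757269/120879954090 ≈ -1.4731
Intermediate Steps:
(-1154837 + 2007932)/4691270 - 3837978/2319030 = 853095*(1/4691270) - 3837978*1/2319030 = 170619/938254 - 213221/128835 = -178073757269/120879954090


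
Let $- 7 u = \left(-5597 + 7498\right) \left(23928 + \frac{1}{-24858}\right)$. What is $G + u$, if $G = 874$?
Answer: $- \frac{1130566944679}{174006} \approx -6.4973 \cdot 10^{6}$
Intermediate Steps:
$u = - \frac{1130719025923}{174006}$ ($u = - \frac{\left(-5597 + 7498\right) \left(23928 + \frac{1}{-24858}\right)}{7} = - \frac{1901 \left(23928 - \frac{1}{24858}\right)}{7} = - \frac{1901 \cdot \frac{594802223}{24858}}{7} = \left(- \frac{1}{7}\right) \frac{1130719025923}{24858} = - \frac{1130719025923}{174006} \approx -6.4982 \cdot 10^{6}$)
$G + u = 874 - \frac{1130719025923}{174006} = - \frac{1130566944679}{174006}$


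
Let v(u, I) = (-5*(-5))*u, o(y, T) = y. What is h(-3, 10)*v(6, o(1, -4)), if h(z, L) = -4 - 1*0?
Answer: -600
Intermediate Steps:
h(z, L) = -4 (h(z, L) = -4 + 0 = -4)
v(u, I) = 25*u
h(-3, 10)*v(6, o(1, -4)) = -100*6 = -4*150 = -600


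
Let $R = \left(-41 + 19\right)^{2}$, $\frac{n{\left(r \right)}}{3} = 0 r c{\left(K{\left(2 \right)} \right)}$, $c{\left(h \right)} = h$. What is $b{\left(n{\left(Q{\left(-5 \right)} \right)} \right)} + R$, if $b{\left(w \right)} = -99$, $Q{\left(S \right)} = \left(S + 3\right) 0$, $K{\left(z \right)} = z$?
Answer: $385$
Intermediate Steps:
$Q{\left(S \right)} = 0$ ($Q{\left(S \right)} = \left(3 + S\right) 0 = 0$)
$n{\left(r \right)} = 0$ ($n{\left(r \right)} = 3 \cdot 0 r 2 = 3 \cdot 0 \cdot 2 = 3 \cdot 0 = 0$)
$R = 484$ ($R = \left(-22\right)^{2} = 484$)
$b{\left(n{\left(Q{\left(-5 \right)} \right)} \right)} + R = -99 + 484 = 385$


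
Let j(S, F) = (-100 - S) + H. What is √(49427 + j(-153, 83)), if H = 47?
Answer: 3*√5503 ≈ 222.55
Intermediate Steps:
j(S, F) = -53 - S (j(S, F) = (-100 - S) + 47 = -53 - S)
√(49427 + j(-153, 83)) = √(49427 + (-53 - 1*(-153))) = √(49427 + (-53 + 153)) = √(49427 + 100) = √49527 = 3*√5503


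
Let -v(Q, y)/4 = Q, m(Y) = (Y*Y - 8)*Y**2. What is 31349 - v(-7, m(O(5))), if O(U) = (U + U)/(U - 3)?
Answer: 31321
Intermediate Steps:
O(U) = 2*U/(-3 + U) (O(U) = (2*U)/(-3 + U) = 2*U/(-3 + U))
m(Y) = Y**2*(-8 + Y**2) (m(Y) = (Y**2 - 8)*Y**2 = (-8 + Y**2)*Y**2 = Y**2*(-8 + Y**2))
v(Q, y) = -4*Q
31349 - v(-7, m(O(5))) = 31349 - (-4)*(-7) = 31349 - 1*28 = 31349 - 28 = 31321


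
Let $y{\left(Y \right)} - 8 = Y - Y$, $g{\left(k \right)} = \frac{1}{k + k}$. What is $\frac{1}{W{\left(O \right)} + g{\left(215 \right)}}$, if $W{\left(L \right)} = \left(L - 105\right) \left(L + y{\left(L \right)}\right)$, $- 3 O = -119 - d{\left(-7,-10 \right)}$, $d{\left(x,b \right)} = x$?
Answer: $- \frac{3870}{11871431} \approx -0.00032599$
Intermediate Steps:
$g{\left(k \right)} = \frac{1}{2 k}$
$y{\left(Y \right)} = 8$ ($y{\left(Y \right)} = 8 + \left(Y - Y\right) = 8 + 0 = 8$)
$O = \frac{112}{3}$ ($O = - \frac{-119 - -7}{3} = - \frac{-119 + 7}{3} = \left(- \frac{1}{3}\right) \left(-112\right) = \frac{112}{3} \approx 37.333$)
$W{\left(L \right)} = \left(-105 + L\right) \left(8 + L\right)$ ($W{\left(L \right)} = \left(L - 105\right) \left(L + 8\right) = \left(-105 + L\right) \left(8 + L\right)$)
$\frac{1}{W{\left(O \right)} + g{\left(215 \right)}} = \frac{1}{\left(-840 + \left(\frac{112}{3}\right)^{2} - \frac{10864}{3}\right) + \frac{1}{2 \cdot 215}} = \frac{1}{\left(-840 + \frac{12544}{9} - \frac{10864}{3}\right) + \frac{1}{2} \cdot \frac{1}{215}} = \frac{1}{- \frac{27608}{9} + \frac{1}{430}} = \frac{1}{- \frac{11871431}{3870}} = - \frac{3870}{11871431}$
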